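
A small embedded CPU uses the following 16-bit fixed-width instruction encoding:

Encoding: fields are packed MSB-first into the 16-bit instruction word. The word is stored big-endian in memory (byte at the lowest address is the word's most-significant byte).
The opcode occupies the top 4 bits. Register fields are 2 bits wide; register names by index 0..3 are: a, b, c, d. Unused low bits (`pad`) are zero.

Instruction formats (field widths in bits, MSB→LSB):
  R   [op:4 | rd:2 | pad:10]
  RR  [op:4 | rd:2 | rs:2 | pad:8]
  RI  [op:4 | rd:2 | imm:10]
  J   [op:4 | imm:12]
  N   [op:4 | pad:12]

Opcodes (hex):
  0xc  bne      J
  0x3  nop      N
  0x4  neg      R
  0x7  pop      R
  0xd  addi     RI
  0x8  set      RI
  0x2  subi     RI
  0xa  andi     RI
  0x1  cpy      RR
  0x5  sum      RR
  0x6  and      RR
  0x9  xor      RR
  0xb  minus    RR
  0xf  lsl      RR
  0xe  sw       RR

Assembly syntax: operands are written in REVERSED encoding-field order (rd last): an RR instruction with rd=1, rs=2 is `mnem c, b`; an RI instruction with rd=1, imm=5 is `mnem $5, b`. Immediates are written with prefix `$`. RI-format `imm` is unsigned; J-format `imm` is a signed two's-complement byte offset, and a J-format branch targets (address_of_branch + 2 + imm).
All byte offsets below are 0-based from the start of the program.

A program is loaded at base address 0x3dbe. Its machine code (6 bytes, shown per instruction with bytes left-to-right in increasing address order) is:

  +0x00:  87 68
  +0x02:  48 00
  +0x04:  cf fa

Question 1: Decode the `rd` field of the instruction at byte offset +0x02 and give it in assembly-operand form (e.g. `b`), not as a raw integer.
off 0x02: read 48 00 as big → 0x4800
  opcode bits[15:12]=0x4: neg/R
  rd@[11:10]=0x2 ⇒ c

c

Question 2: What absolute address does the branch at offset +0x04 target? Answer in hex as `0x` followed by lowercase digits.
off 0x04: read cf fa as big → 0xcffa
  top 4b → 0xc → bne [J]
  imm@[11:0]=0xffa (s12→-6) ⇒ $-6
  target = base 0x3dbe + off 0x04 + 2 + imm -6 = 0x3dbe

0x3dbe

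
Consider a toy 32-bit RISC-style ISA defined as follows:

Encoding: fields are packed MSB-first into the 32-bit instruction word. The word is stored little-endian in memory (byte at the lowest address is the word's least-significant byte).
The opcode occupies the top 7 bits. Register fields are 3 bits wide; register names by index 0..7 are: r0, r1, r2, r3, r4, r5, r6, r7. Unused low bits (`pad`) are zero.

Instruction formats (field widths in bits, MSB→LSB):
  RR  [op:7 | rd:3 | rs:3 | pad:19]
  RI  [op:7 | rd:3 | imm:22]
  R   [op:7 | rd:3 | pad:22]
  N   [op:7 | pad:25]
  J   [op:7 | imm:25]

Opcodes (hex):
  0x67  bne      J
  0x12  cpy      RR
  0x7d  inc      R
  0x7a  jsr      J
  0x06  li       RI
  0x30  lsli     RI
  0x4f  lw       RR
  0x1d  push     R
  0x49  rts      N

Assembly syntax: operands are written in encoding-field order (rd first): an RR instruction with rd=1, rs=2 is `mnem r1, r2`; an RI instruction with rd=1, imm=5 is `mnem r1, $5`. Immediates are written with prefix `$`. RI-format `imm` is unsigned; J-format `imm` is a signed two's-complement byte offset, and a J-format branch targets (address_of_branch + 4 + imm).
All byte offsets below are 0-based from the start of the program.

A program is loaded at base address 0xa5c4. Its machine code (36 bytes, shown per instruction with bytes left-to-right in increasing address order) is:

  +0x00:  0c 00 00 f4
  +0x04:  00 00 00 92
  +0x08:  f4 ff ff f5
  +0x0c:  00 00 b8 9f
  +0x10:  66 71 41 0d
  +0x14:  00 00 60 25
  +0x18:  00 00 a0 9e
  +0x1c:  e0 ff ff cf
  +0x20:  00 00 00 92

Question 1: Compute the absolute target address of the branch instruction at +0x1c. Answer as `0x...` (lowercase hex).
[1c] e0 ff ff cf → 0xcfffffe0
  op=0xcfffffe0>>25=0x67 ⇒ bne (J)
  imm: (w>>0)&0x1ffffff=0x1ffffe0 (s25→-32) → $-32
  target = base 0xa5c4 + off 0x1c + 4 + imm -32 = 0xa5c4

0xa5c4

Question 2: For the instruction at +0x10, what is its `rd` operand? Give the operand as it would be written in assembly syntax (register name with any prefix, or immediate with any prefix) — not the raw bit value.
r5

[10] 66 71 41 0d → 0x0d417166
  op=0x0d417166>>25=0x6 ⇒ li (RI)
  [24:22] rd=5 = r5
  [21:0] imm=94566 = $94566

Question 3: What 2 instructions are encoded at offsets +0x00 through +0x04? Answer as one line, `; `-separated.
jsr $12; rts

+0x00: 0c 00 00 f4 ⇒ word 0xf400000c (little)
  op=0xf400000c>>25=0x7a ⇒ jsr (J)
  imm@[24:0]=0xc ⇒ $12
+0x04: 00 00 00 92 ⇒ word 0x92000000 (little)
  op=0x92000000>>25=0x49 ⇒ rts (N)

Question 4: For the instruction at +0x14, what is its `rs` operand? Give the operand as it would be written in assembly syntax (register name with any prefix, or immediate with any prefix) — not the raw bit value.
@+14  little-endian(00 00 60 25) = 0x25600000
  opcode bits[31:25]=0x12: cpy/RR
  [24:22] rd=5 = r5
  [21:19] rs=4 = r4

r4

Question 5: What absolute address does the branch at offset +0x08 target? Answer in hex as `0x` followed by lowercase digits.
0xa5c4

@+08  little-endian(f4 ff ff f5) = 0xf5fffff4
  opcode bits[31:25]=0x7a: jsr/J
  [24:0] imm=33554420 (s25→-12) = $-12
  target = base 0xa5c4 + off 0x08 + 4 + imm -12 = 0xa5c4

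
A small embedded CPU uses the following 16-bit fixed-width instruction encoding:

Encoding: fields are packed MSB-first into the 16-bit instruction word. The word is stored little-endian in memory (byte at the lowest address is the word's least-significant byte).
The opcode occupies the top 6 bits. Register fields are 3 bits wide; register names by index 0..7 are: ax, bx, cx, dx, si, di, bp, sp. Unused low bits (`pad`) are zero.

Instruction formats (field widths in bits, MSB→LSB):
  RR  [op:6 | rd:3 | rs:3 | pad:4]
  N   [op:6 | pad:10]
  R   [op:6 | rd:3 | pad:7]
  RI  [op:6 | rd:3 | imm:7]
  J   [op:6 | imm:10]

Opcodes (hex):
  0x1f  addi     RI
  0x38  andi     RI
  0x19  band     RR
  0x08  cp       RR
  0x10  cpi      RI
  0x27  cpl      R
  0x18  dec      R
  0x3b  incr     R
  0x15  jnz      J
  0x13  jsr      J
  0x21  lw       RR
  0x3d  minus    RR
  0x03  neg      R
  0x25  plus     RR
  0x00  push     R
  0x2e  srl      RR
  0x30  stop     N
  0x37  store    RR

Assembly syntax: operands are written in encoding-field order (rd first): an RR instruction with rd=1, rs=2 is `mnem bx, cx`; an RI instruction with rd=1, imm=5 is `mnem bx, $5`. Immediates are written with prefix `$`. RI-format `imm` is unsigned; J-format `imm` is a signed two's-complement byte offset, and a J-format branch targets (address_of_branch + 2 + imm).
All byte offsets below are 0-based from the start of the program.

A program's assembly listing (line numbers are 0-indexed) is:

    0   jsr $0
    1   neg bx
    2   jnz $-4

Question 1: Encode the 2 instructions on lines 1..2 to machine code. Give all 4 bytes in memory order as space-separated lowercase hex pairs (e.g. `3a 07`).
80 0c fc 57

1. neg fields op=0x3:6|rd=1:3|pad=0:7 → word 0c80h → 80 0c
2. jnz fields op=0x15:6|imm=-4:10 → word 57fch → fc 57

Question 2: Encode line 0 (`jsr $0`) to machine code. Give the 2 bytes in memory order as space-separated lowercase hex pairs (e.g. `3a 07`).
line 0 (jsr): pack op=0x13:6|imm=0:10 = 0x4c00; little→ 00 4c

00 4c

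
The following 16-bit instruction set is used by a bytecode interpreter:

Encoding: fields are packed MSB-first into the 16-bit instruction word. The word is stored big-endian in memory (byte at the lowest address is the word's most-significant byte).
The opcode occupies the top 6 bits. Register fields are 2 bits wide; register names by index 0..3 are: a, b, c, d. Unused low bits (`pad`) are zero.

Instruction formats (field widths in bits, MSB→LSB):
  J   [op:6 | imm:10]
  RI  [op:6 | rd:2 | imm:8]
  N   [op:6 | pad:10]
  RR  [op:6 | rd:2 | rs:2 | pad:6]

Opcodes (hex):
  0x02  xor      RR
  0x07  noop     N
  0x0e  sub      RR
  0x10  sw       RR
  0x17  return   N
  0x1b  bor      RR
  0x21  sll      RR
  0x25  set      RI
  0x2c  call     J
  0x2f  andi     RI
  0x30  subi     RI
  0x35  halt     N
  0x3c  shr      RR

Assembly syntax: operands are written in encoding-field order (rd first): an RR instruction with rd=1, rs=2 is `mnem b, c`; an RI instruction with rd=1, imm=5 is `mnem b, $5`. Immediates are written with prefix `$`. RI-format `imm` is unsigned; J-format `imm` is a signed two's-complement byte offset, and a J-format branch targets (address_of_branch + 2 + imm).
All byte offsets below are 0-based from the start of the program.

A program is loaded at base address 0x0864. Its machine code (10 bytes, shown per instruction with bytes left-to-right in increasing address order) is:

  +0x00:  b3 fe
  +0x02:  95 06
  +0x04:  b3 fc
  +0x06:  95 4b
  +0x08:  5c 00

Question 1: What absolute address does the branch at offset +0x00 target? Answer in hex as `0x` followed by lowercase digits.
0x0864

off 0x00: read b3 fe as big → 0xb3fe
  top 6b → 0x2c → call [J]
  imm@[9:0]=0x3fe (s10→-2) ⇒ $-2
  target = base 0x0864 + off 0x00 + 2 + imm -2 = 0x0864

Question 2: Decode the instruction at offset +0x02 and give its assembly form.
set b, $6

+0x02: 95 06 ⇒ word 0x9506 (big)
  opcode bits[15:10]=0x25: set/RI
  rd: (w>>8)&0x3=0x1 → b
  imm: (w>>0)&0xff=0x6 → $6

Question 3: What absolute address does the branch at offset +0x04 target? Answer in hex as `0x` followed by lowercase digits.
[04] b3 fc → 0xb3fc
  op=0xb3fc>>10=0x2c ⇒ call (J)
  imm: (w>>0)&0x3ff=0x3fc (s10→-4) → $-4
  target = base 0x0864 + off 0x04 + 2 + imm -4 = 0x0866

0x0866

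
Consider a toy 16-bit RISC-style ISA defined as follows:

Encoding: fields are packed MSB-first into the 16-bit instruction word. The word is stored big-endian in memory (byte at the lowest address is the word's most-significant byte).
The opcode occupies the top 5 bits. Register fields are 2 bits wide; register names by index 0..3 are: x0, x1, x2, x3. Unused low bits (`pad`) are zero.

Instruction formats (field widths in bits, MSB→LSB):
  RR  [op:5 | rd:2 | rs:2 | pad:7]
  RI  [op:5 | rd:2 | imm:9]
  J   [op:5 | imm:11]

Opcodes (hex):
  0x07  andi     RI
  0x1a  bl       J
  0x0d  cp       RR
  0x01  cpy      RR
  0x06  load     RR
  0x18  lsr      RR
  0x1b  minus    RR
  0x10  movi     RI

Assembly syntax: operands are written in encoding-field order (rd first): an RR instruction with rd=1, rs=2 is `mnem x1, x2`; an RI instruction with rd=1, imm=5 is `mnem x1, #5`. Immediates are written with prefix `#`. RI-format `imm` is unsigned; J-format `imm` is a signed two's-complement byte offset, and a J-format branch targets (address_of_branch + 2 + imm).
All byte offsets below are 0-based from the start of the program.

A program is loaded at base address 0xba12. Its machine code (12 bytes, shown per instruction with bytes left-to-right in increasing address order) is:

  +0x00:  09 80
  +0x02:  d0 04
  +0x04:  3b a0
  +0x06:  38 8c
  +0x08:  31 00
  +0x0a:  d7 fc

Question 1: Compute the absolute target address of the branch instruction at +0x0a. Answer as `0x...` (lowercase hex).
0xba1a

@+0a  big-endian(d7 fc) = 0xd7fc
  opcode bits[15:11]=0x1a: bl/J
  [10:0] imm=2044 (s11→-4) = #-4
  target = base 0xba12 + off 0x0a + 2 + imm -4 = 0xba1a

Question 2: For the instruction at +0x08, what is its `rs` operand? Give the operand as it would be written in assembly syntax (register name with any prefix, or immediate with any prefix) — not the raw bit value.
x2

+0x08: 31 00 ⇒ word 0x3100 (big)
  op=0x3100>>11=0x6 ⇒ load (RR)
  rd@[10:9]=0x0 ⇒ x0
  rs@[8:7]=0x2 ⇒ x2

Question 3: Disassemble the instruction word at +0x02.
bl #4

off 0x02: read d0 04 as big → 0xd004
  opcode bits[15:11]=0x1a: bl/J
  [10:0] imm=4 = #4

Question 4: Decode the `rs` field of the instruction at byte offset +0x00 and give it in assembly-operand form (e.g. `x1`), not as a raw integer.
x3

@+00  big-endian(09 80) = 0x0980
  top 5b → 0x1 → cpy [RR]
  [10:9] rd=0 = x0
  [8:7] rs=3 = x3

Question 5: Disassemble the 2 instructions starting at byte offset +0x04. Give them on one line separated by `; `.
andi x1, #416; andi x0, #140

off 0x04: read 3b a0 as big → 0x3ba0
  op=0x3ba0>>11=0x7 ⇒ andi (RI)
  [10:9] rd=1 = x1
  [8:0] imm=416 = #416
off 0x06: read 38 8c as big → 0x388c
  op=0x388c>>11=0x7 ⇒ andi (RI)
  [10:9] rd=0 = x0
  [8:0] imm=140 = #140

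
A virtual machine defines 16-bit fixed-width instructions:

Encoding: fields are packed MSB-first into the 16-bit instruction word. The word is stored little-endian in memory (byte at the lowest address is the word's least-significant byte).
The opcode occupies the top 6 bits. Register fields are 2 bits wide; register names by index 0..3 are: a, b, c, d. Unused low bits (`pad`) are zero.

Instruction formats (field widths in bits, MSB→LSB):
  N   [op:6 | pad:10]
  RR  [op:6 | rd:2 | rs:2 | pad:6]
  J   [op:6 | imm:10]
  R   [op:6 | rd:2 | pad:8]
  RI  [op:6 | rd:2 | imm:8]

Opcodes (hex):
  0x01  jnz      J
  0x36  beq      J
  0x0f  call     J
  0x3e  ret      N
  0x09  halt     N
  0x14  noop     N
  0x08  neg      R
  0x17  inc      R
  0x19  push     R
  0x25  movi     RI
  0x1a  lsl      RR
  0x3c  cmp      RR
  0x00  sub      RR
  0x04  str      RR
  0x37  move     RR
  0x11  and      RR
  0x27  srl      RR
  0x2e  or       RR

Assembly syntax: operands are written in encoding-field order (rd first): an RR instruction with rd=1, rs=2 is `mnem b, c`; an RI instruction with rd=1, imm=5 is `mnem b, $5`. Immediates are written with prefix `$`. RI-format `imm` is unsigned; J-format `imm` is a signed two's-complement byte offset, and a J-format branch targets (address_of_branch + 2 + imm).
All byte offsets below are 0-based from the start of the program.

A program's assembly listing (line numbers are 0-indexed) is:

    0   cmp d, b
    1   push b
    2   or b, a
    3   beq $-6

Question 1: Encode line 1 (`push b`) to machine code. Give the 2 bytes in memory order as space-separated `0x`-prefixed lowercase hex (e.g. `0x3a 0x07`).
0x00 0x65

L1: push op=0x19:6|rd=1:2|pad=0:8 ⇒ 0x6500 ⇒ little 00 65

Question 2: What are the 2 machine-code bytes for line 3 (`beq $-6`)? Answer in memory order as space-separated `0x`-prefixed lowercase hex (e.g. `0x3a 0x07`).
0xfa 0xdb

3. beq fields op=0x36:6|imm=-6:10 → word dbfah → fa db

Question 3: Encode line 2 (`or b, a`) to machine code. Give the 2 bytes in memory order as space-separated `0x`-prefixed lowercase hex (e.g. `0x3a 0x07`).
0x00 0xb9

L2: or op=0x2e:6|rd=1:2|rs=0:2|pad=0:6 ⇒ 0xb900 ⇒ little 00 b9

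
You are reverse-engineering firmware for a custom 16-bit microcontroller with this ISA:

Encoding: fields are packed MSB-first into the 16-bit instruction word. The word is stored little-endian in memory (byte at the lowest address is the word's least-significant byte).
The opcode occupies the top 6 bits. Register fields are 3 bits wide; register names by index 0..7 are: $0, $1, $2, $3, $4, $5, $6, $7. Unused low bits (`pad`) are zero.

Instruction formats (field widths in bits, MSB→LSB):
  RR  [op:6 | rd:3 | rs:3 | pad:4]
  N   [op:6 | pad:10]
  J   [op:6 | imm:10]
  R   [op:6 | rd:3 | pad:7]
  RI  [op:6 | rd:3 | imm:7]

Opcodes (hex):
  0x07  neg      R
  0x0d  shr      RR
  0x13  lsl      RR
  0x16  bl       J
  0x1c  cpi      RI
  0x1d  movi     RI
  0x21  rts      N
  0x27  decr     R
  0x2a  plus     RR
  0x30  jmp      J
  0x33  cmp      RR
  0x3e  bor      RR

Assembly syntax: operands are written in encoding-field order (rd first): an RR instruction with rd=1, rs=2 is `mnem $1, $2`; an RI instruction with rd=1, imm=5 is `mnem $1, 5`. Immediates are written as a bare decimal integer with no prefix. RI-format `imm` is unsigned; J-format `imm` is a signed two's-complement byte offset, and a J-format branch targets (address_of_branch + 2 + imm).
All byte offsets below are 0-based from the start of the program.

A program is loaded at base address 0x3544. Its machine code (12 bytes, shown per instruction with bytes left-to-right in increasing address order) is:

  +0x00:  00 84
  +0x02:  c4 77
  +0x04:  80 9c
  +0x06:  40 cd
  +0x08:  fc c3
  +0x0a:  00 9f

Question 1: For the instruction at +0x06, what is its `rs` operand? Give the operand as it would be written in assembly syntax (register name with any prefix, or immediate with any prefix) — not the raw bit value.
$4

off 0x06: read 40 cd as little → 0xcd40
  opcode bits[15:10]=0x33: cmp/RR
  [9:7] rd=2 = $2
  [6:4] rs=4 = $4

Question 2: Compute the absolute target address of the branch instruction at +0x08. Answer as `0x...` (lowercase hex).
[08] fc c3 → 0xc3fc
  opcode bits[15:10]=0x30: jmp/J
  imm: (w>>0)&0x3ff=0x3fc (s10→-4) → -4
  target = base 0x3544 + off 0x08 + 2 + imm -4 = 0x354a

0x354a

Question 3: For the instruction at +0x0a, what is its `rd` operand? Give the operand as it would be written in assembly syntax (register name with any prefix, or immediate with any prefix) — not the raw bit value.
$6

+0x0a: 00 9f ⇒ word 0x9f00 (little)
  top 6b → 0x27 → decr [R]
  rd@[9:7]=0x6 ⇒ $6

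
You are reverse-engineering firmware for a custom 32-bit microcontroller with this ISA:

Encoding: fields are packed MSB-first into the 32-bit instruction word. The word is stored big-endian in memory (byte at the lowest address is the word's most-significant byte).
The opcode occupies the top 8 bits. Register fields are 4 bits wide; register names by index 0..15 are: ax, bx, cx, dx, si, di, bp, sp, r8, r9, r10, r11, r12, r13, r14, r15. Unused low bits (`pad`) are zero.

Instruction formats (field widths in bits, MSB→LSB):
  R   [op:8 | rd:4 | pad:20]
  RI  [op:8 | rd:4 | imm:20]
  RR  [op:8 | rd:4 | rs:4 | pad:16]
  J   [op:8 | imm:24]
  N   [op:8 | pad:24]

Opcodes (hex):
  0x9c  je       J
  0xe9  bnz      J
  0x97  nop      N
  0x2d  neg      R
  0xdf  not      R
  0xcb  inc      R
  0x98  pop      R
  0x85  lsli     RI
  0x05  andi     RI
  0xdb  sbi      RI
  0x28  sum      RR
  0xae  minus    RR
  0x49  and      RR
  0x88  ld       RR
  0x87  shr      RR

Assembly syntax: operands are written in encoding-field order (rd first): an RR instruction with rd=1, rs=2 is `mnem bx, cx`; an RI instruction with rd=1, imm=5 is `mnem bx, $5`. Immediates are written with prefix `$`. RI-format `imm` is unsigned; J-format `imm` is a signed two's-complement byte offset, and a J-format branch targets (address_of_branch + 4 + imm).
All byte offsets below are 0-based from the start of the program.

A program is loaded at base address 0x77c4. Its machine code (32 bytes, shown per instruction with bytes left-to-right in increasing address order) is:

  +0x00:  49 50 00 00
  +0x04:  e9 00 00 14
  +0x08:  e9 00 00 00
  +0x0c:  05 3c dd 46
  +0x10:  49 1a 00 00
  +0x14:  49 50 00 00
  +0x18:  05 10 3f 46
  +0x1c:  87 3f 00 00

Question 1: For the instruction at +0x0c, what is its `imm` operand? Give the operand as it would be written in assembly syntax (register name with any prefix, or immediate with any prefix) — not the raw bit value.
+0x0c: 05 3c dd 46 ⇒ word 0x053cdd46 (big)
  opcode bits[31:24]=0x5: andi/RI
  rd@[23:20]=0x3 ⇒ dx
  imm@[19:0]=0xcdd46 ⇒ $843078

$843078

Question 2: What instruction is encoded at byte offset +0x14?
and di, ax

+0x14: 49 50 00 00 ⇒ word 0x49500000 (big)
  opcode bits[31:24]=0x49: and/RR
  rd: (w>>20)&0xf=0x5 → di
  rs: (w>>16)&0xf=0x0 → ax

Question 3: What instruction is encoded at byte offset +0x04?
bnz $20

@+04  big-endian(e9 00 00 14) = 0xe9000014
  opcode bits[31:24]=0xe9: bnz/J
  [23:0] imm=20 = $20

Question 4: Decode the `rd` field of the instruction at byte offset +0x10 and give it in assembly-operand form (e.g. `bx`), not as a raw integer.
[10] 49 1a 00 00 → 0x491a0000
  op=0x491a0000>>24=0x49 ⇒ and (RR)
  rd@[23:20]=0x1 ⇒ bx
  rs@[19:16]=0xa ⇒ r10

bx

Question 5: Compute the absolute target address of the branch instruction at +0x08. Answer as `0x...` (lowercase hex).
0x77d0

[08] e9 00 00 00 → 0xe9000000
  top 8b → 0xe9 → bnz [J]
  imm: (w>>0)&0xffffff=0x0 → $0
  target = base 0x77c4 + off 0x08 + 4 + imm 0 = 0x77d0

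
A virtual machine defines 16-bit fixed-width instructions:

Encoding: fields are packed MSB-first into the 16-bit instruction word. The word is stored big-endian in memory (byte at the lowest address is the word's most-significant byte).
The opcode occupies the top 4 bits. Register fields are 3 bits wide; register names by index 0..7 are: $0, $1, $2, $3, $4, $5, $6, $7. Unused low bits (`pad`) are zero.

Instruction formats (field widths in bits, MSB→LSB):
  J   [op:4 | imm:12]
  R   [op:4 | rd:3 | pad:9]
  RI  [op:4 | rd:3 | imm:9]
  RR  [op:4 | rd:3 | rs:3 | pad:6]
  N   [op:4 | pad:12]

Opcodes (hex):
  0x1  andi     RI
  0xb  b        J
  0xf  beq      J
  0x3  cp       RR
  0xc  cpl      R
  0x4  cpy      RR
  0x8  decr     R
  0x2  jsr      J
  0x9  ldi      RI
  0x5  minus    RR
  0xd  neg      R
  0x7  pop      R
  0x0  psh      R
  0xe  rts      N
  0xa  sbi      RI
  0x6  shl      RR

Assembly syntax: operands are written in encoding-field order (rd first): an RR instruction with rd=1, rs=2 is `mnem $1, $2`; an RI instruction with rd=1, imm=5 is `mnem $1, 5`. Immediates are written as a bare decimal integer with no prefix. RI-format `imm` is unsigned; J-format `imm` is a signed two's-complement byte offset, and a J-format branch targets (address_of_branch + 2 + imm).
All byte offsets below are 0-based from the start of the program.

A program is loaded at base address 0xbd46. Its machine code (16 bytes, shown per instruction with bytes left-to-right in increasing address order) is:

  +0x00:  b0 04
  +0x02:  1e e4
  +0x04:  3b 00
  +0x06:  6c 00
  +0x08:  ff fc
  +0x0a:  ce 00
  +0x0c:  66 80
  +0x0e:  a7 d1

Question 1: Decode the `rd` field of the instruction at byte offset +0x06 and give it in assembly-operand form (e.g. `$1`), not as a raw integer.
off 0x06: read 6c 00 as big → 0x6c00
  op=0x6c00>>12=0x6 ⇒ shl (RR)
  rd: (w>>9)&0x7=0x6 → $6
  rs: (w>>6)&0x7=0x0 → $0

$6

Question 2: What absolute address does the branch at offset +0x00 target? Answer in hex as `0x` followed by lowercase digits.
0xbd4c

+0x00: b0 04 ⇒ word 0xb004 (big)
  op=0xb004>>12=0xb ⇒ b (J)
  [11:0] imm=4 = 4
  target = base 0xbd46 + off 0x00 + 2 + imm 4 = 0xbd4c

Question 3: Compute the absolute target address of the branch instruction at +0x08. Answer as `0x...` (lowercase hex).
[08] ff fc → 0xfffc
  opcode bits[15:12]=0xf: beq/J
  imm@[11:0]=0xffc (s12→-4) ⇒ -4
  target = base 0xbd46 + off 0x08 + 2 + imm -4 = 0xbd4c

0xbd4c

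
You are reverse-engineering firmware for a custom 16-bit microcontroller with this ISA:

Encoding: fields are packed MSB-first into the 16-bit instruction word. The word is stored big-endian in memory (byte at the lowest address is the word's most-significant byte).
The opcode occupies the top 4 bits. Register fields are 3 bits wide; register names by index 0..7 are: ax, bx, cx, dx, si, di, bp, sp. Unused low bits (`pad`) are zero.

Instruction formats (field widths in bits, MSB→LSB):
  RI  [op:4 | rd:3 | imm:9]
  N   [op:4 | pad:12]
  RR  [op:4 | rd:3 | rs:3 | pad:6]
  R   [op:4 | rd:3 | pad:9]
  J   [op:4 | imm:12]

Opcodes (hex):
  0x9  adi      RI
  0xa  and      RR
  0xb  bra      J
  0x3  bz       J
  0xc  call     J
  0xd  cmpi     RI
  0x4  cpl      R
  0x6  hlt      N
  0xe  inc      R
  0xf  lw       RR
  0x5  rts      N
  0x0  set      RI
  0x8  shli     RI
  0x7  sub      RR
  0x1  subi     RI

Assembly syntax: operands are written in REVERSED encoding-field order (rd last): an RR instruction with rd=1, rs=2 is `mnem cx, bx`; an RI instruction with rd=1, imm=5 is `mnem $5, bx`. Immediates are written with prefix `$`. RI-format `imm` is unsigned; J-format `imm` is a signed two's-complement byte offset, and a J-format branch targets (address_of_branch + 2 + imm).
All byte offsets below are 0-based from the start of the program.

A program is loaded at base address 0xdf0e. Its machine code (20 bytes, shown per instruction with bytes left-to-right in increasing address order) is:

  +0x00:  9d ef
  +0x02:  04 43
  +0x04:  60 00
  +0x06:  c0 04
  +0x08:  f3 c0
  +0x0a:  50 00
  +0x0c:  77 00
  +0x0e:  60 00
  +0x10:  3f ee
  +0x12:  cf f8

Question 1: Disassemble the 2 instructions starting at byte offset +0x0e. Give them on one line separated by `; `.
[0e] 60 00 → 0x6000
  op=0x6000>>12=0x6 ⇒ hlt (N)
[10] 3f ee → 0x3fee
  op=0x3fee>>12=0x3 ⇒ bz (J)
  imm@[11:0]=0xfee (s12→-18) ⇒ $-18

hlt; bz $-18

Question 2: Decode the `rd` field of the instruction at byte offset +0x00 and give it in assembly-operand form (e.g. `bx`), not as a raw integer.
off 0x00: read 9d ef as big → 0x9def
  op=0x9def>>12=0x9 ⇒ adi (RI)
  rd: (w>>9)&0x7=0x6 → bp
  imm: (w>>0)&0x1ff=0x1ef → $495

bp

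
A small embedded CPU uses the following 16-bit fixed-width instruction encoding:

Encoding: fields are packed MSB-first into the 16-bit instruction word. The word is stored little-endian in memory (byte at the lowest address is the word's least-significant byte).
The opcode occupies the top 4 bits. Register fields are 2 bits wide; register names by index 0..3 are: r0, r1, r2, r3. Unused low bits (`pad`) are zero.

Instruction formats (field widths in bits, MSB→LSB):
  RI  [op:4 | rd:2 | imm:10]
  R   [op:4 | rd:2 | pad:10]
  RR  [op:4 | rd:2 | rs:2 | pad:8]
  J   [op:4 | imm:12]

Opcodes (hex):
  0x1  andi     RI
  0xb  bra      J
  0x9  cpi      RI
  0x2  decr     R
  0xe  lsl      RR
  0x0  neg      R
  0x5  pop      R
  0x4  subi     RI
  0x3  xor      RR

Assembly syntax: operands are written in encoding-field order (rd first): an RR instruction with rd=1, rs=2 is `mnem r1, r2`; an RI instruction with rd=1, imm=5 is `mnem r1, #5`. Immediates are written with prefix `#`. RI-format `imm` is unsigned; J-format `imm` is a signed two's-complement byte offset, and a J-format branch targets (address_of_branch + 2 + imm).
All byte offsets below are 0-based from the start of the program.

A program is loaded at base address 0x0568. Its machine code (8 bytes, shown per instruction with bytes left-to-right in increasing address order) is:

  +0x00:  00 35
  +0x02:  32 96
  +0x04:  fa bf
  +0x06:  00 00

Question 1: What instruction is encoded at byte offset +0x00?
+0x00: 00 35 ⇒ word 0x3500 (little)
  opcode bits[15:12]=0x3: xor/RR
  [11:10] rd=1 = r1
  [9:8] rs=1 = r1

xor r1, r1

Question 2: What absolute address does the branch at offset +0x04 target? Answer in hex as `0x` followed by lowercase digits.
off 0x04: read fa bf as little → 0xbffa
  opcode bits[15:12]=0xb: bra/J
  [11:0] imm=4090 (s12→-6) = #-6
  target = base 0x0568 + off 0x04 + 2 + imm -6 = 0x0568

0x0568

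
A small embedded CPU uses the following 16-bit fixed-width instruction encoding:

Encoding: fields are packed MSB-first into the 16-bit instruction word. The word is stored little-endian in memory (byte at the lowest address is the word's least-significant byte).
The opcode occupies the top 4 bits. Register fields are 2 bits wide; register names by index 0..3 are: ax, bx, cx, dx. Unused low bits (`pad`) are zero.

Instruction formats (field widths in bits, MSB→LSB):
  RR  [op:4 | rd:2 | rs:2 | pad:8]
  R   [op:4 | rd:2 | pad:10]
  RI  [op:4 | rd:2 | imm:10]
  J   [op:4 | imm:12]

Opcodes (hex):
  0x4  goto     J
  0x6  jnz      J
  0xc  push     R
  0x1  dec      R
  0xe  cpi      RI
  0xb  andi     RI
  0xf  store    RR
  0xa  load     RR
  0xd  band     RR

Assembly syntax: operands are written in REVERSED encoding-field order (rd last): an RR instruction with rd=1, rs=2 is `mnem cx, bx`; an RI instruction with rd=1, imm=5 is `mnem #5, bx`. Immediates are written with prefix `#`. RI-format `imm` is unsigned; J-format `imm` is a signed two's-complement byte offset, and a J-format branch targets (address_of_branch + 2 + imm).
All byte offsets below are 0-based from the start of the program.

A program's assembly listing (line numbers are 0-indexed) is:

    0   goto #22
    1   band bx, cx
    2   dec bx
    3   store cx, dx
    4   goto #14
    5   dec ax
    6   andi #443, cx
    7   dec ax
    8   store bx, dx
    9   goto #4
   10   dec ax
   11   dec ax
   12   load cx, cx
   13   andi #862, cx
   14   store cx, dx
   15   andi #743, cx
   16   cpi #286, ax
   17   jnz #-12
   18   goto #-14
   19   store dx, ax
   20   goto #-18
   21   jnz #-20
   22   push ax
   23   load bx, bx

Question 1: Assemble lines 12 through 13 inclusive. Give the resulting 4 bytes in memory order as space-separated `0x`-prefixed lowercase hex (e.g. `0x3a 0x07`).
L12: load op=0xa:4|rd=2:2|rs=2:2|pad=0:8 ⇒ 0xaa00 ⇒ little 00 aa
L13: andi op=0xb:4|rd=2:2|imm=862:10 ⇒ 0xbb5e ⇒ little 5e bb

0x00 0xaa 0x5e 0xbb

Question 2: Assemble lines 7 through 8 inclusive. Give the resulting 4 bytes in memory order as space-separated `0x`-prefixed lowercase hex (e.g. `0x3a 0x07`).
0x00 0x10 0x00 0xfd

line 7 (dec): pack op=0x1:4|rd=0:2|pad=0:10 = 0x1000; little→ 00 10
line 8 (store): pack op=0xf:4|rd=3:2|rs=1:2|pad=0:8 = 0xfd00; little→ 00 fd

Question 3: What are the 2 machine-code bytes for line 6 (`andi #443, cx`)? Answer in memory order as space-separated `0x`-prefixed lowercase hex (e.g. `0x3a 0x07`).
0xbb 0xb9

L6: andi op=0xb:4|rd=2:2|imm=443:10 ⇒ 0xb9bb ⇒ little bb b9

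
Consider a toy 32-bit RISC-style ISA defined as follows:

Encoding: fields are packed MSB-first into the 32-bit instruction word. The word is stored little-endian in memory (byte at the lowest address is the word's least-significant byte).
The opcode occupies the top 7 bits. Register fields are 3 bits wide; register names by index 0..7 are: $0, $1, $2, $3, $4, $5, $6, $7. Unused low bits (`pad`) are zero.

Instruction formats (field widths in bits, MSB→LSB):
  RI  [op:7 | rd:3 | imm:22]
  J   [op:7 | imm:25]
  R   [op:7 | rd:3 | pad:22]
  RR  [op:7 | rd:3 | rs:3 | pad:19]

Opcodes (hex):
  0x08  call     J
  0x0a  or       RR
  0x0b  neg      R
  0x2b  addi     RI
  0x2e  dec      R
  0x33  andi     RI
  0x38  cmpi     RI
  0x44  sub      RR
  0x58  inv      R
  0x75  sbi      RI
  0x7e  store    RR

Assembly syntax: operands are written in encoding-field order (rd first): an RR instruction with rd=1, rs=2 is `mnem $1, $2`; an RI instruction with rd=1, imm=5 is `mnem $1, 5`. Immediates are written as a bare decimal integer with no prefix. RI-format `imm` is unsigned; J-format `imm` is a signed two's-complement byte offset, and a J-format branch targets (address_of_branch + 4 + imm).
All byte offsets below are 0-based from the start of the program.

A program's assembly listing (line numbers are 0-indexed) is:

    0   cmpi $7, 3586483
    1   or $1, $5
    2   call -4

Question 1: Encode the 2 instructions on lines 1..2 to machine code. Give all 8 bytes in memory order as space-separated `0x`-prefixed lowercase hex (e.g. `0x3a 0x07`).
0x00 0x00 0x68 0x14 0xfc 0xff 0xff 0x11

1. or fields op=0xa:7|rd=1:3|rs=5:3|pad=0:19 → word 14680000h → 00 00 68 14
2. call fields op=0x8:7|imm=-4:25 → word 11fffffch → fc ff ff 11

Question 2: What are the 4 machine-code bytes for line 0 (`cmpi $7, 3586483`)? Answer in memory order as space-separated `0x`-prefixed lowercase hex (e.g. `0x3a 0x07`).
L0: cmpi op=0x38:7|rd=7:3|imm=3586483:22 ⇒ 0x71f6b9b3 ⇒ little b3 b9 f6 71

0xb3 0xb9 0xf6 0x71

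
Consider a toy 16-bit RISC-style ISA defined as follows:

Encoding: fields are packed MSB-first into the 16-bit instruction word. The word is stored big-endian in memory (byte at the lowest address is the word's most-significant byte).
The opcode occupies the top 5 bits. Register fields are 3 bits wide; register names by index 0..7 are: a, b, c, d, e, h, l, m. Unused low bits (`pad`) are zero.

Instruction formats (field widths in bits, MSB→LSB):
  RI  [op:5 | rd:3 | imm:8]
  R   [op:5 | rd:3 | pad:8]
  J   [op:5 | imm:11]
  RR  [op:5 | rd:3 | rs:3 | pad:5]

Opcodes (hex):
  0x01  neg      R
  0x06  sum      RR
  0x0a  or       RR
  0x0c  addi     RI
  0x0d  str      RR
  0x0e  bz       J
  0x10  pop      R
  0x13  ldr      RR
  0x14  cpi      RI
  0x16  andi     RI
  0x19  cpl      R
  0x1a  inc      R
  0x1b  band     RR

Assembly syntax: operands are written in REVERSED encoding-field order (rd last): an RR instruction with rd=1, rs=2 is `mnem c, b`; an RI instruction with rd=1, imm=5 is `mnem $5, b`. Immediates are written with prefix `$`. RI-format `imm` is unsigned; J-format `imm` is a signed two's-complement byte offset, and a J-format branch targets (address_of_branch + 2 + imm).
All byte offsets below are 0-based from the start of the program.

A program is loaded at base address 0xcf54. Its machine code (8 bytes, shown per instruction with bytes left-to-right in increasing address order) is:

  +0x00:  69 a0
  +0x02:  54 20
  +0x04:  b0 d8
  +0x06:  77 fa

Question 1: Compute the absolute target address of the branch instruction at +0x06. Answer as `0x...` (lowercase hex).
[06] 77 fa → 0x77fa
  op=0x77fa>>11=0xe ⇒ bz (J)
  imm@[10:0]=0x7fa (s11→-6) ⇒ $-6
  target = base 0xcf54 + off 0x06 + 2 + imm -6 = 0xcf56

0xcf56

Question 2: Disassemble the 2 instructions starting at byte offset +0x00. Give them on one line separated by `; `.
str h, b; or b, e

@+00  big-endian(69 a0) = 0x69a0
  op=0x69a0>>11=0xd ⇒ str (RR)
  [10:8] rd=1 = b
  [7:5] rs=5 = h
@+02  big-endian(54 20) = 0x5420
  op=0x5420>>11=0xa ⇒ or (RR)
  [10:8] rd=4 = e
  [7:5] rs=1 = b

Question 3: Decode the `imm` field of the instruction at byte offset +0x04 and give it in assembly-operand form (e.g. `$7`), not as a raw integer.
off 0x04: read b0 d8 as big → 0xb0d8
  op=0xb0d8>>11=0x16 ⇒ andi (RI)
  [10:8] rd=0 = a
  [7:0] imm=216 = $216

$216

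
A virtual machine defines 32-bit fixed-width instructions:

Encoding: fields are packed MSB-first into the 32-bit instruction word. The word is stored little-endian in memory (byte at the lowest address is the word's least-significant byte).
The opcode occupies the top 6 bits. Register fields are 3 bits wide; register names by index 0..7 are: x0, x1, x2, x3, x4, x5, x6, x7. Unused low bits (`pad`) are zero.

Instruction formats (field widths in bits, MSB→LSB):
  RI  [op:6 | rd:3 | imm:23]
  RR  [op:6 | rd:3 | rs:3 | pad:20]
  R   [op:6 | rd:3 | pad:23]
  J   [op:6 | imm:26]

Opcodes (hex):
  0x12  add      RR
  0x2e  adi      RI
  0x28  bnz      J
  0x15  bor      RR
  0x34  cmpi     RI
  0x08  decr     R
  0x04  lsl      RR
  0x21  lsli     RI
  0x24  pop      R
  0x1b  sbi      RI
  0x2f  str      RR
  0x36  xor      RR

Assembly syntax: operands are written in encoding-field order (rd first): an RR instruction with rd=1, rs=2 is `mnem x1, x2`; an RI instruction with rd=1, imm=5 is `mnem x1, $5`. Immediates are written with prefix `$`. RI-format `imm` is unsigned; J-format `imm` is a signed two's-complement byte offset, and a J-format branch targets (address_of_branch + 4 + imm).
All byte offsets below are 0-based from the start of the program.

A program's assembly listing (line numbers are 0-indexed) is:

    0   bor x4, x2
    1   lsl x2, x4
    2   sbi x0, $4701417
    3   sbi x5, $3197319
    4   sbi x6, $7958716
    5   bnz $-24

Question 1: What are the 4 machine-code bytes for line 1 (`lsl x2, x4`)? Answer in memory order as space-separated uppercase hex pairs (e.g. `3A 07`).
00 00 40 11

L1: lsl op=0x4:6|rd=2:3|rs=4:3|pad=0:20 ⇒ 0x11400000 ⇒ little 00 00 40 11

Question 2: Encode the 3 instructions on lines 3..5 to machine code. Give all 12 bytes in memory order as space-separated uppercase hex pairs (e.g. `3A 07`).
3. sbi fields op=0x1b:6|rd=5:3|imm=3197319:23 → word 6eb0c987h → 87 c9 b0 6e
4. sbi fields op=0x1b:6|rd=6:3|imm=7958716:23 → word 6f7970bch → bc 70 79 6f
5. bnz fields op=0x28:6|imm=-24:26 → word a3ffffe8h → e8 ff ff a3

87 C9 B0 6E BC 70 79 6F E8 FF FF A3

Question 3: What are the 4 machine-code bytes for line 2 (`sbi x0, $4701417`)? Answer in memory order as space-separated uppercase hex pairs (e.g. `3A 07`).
E9 BC 47 6C

line 2 (sbi): pack op=0x1b:6|rd=0:3|imm=4701417:23 = 0x6c47bce9; little→ e9 bc 47 6c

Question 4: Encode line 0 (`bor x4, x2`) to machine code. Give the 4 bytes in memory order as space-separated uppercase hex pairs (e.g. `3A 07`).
00 00 20 56

line 0 (bor): pack op=0x15:6|rd=4:3|rs=2:3|pad=0:20 = 0x56200000; little→ 00 00 20 56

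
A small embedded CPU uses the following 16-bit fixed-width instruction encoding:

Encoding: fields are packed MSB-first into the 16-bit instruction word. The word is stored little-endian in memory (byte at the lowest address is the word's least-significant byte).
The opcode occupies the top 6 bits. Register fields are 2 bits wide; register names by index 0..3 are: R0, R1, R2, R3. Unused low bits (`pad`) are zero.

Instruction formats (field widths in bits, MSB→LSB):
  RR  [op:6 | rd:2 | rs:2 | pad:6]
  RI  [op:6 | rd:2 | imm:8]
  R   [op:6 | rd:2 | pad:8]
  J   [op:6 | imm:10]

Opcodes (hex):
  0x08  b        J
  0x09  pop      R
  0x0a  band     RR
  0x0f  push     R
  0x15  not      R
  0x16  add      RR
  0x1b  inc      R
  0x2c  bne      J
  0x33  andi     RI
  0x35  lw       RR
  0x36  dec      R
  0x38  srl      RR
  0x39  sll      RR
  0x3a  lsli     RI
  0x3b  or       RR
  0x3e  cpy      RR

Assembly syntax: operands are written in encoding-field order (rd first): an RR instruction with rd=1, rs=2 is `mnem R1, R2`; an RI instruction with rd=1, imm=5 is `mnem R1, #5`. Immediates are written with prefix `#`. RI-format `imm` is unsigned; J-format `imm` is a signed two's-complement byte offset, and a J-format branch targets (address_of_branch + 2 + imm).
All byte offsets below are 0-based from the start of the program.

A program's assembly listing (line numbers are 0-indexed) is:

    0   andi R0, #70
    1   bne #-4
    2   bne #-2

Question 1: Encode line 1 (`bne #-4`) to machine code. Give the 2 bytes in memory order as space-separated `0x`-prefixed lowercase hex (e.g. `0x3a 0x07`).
0xfc 0xb3

L1: bne op=0x2c:6|imm=-4:10 ⇒ 0xb3fc ⇒ little fc b3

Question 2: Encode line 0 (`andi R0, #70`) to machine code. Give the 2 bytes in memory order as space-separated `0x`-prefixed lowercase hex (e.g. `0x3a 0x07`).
0x46 0xcc

0. andi fields op=0x33:6|rd=0:2|imm=70:8 → word cc46h → 46 cc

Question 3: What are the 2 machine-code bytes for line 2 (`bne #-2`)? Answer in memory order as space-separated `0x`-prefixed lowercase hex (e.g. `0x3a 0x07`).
line 2 (bne): pack op=0x2c:6|imm=-2:10 = 0xb3fe; little→ fe b3

0xfe 0xb3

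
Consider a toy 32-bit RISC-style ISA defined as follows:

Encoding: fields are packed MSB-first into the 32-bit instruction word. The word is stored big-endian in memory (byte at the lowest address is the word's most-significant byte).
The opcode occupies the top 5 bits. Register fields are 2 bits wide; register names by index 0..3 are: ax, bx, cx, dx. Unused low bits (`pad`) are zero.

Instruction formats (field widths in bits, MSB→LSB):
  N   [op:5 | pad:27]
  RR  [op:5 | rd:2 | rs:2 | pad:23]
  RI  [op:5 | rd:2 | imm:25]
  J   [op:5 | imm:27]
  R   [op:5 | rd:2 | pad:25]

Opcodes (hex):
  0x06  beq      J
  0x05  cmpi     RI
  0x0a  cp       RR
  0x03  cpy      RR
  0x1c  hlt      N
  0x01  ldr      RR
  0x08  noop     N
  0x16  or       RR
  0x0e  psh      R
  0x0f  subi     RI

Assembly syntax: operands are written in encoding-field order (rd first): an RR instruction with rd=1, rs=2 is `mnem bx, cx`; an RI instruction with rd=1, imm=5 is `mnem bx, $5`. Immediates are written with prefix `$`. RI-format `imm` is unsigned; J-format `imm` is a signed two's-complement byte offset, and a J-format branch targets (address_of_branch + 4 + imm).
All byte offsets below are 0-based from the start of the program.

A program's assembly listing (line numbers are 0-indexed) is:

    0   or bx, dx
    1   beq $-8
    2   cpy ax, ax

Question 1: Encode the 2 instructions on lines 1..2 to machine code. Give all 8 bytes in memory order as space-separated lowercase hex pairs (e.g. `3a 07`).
37 ff ff f8 18 00 00 00

line 1 (beq): pack op=0x6:5|imm=-8:27 = 0x37fffff8; big→ 37 ff ff f8
line 2 (cpy): pack op=0x3:5|rd=0:2|rs=0:2|pad=0:23 = 0x18000000; big→ 18 00 00 00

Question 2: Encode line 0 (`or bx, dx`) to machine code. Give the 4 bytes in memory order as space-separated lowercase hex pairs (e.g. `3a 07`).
L0: or op=0x16:5|rd=1:2|rs=3:2|pad=0:23 ⇒ 0xb3800000 ⇒ big b3 80 00 00

b3 80 00 00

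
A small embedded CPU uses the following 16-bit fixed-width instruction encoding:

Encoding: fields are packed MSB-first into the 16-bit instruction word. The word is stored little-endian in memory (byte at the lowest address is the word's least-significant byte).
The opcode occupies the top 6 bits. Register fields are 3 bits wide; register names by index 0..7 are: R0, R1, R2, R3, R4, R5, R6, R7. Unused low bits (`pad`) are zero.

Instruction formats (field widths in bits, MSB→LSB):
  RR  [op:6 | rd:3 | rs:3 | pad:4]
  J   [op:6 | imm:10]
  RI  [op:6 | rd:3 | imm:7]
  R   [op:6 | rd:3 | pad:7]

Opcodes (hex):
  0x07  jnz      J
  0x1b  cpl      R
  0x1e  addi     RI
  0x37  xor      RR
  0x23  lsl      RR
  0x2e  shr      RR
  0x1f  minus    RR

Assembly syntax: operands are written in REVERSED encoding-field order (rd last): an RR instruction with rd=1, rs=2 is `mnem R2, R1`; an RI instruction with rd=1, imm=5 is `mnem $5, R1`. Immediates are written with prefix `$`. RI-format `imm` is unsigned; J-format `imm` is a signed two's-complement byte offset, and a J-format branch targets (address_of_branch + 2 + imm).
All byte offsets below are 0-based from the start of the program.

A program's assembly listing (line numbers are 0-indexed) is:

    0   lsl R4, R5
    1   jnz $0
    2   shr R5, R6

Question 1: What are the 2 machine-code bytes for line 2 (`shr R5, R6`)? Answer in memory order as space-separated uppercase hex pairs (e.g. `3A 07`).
50 BB

line 2 (shr): pack op=0x2e:6|rd=6:3|rs=5:3|pad=0:4 = 0xbb50; little→ 50 bb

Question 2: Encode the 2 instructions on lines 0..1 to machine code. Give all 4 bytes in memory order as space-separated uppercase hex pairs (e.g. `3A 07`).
C0 8E 00 1C

L0: lsl op=0x23:6|rd=5:3|rs=4:3|pad=0:4 ⇒ 0x8ec0 ⇒ little c0 8e
L1: jnz op=0x7:6|imm=0:10 ⇒ 0x1c00 ⇒ little 00 1c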